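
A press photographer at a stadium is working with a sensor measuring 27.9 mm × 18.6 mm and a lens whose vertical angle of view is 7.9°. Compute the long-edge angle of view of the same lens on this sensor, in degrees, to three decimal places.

From the vertical AOV: f = 18.6 / (2·tan(3.95°)) = 18.6 / 0.13810 ≈ 134.6851 mm.
Long-edge AOV = 2·arctan(27.9 / (2 × 134.6851)) = 2·arctan(0.10357) ≈ 11.8266°.

11.827°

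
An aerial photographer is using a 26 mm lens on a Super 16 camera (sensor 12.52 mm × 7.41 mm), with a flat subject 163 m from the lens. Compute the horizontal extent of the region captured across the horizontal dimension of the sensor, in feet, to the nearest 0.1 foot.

257.5 ft

dₒ: 163 m = 163000 mm.
Similar triangles through the lens centre give W/dₒ = w/dᵢ; with 1/f = 1/dₒ + 1/dᵢ this gives W = w·(dₒ − f)/f.
W = 12.52 mm × (163000 − 26) / 26 = 12.52 × 6268.2308 ≈ 78478.249 mm = 78478.249/304.8 ft = 257.475 ft.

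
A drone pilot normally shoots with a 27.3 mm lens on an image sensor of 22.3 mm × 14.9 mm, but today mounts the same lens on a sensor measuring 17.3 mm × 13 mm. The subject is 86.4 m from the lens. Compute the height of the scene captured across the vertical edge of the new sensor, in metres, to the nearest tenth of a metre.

The focal length stays 27.3 mm; the relevant sensor dimension is now h = 13 mm. Object distance dₒ = 86.4 m = 86400 mm.
Thin-lens field height W = h·(dₒ − f)/f = 13 × (86400 − 27.3)/27.3 ≈ 41129.857 mm = 41.1299 m.

41.1 m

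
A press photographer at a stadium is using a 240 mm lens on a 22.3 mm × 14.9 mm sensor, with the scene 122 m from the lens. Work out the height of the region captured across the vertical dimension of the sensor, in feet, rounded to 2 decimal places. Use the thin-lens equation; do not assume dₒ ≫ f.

dₒ: 122 m = 122000 mm.
Similar triangles through the lens centre give W/dₒ = h/dᵢ; with 1/f = 1/dₒ + 1/dᵢ this gives W = h·(dₒ − f)/f.
W = 14.9 mm × (122000 − 240) / 240 = 14.9 × 507.3333 ≈ 7559.267 mm = 7559.267/304.8 ft = 24.8007 ft.

24.80 ft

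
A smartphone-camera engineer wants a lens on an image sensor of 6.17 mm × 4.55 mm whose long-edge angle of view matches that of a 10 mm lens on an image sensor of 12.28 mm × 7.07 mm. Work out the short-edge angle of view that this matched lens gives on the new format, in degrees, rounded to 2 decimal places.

Equal long-edge AOV ⇒ f₂ = f₁ · 6.17/12.28 = 10 × 0.50244 ≈ 5.0244 mm.
Short-edge AOV on the new format = 2·arctan(4.55 / (2 × 5.0244)) = 2·arctan(0.45279) ≈ 48.7209°.

48.72°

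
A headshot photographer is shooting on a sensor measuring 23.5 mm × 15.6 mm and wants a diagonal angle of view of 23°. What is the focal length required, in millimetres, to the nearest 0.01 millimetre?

Sensor diagonal = √(23.5² + 15.6²) = √795.6100 ≈ 28.2066 mm.
From α = 2·arctan(d/2f) we get f = d / (2·tan(α/2)).
With d = 28.2066 mm and α/2 = 11.5°, tan(α/2) ≈ 0.20345, so f ≈ 28.2066 / 0.40690 ≈ 69.3198 mm.

69.32 mm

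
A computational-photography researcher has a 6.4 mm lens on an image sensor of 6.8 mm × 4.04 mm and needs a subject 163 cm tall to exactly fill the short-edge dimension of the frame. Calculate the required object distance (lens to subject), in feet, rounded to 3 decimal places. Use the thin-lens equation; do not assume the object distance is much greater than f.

W: 163 cm = 1630 mm.
Magnification m = h/W = dᵢ/dₒ; combined with 1/f = 1/dₒ + 1/dᵢ this gives dₒ = f·(1 + W/h).
dₒ = 6.4 mm × (1 + 1630/4.04) = 6.4 × 404.4653 ≈ 2588.578 mm = 2588.578/304.8 ft = 8.49271 ft.

8.493 ft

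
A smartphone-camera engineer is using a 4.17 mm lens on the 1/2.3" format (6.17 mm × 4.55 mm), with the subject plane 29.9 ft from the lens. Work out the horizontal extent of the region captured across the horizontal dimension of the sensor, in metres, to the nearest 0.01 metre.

13.48 m

dₒ: 29.9 ft × 304.8 mm/ft = 9113.52 mm.
Similar triangles through the lens centre give W/dₒ = w/dᵢ; with 1/f = 1/dₒ + 1/dᵢ this gives W = w·(dₒ − f)/f.
W = 6.17 mm × (9113.52 − 4.17) / 4.17 = 6.17 × 2184.4963 ≈ 13478.342 mm = 13.4783 m.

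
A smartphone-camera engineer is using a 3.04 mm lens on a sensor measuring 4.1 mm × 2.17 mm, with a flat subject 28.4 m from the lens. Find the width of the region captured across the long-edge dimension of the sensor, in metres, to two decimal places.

dₒ: 28.4 m = 28400 mm.
Similar triangles through the lens centre give W/dₒ = w/dᵢ; with 1/f = 1/dₒ + 1/dᵢ this gives W = w·(dₒ − f)/f.
W = 4.1 mm × (28400 − 3.04) / 3.04 = 4.1 × 9341.1053 ≈ 38298.532 mm = 38.2985 m.

38.30 m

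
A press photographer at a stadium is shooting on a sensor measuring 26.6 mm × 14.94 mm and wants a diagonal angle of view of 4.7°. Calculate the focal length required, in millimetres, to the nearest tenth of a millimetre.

371.7 mm

Sensor diagonal = √(26.6² + 14.94²) = √930.7636 ≈ 30.5084 mm.
From α = 2·arctan(d/2f) we get f = d / (2·tan(α/2)).
With d = 30.5084 mm and α/2 = 2.35°, tan(α/2) ≈ 0.04104, so f ≈ 30.5084 / 0.08208 ≈ 371.7071 mm.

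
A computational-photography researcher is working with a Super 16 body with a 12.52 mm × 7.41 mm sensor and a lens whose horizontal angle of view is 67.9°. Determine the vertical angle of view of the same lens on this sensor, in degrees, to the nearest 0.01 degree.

43.45°

From the horizontal AOV: f = 12.52 / (2·tan(33.95°)) = 12.52 / 1.34648 ≈ 9.2983 mm.
Vertical AOV = 2·arctan(7.41 / (2 × 9.2983)) = 2·arctan(0.39846) ≈ 43.4505°.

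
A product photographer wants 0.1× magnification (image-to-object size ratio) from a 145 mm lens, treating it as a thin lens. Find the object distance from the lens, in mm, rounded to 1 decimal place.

1595.0 mm

With m = dᵢ/dₒ and 1/f = 1/dₒ + 1/dᵢ, substituting dᵢ = m·dₒ gives 1/f = (1 + 1/m)/dₒ, hence dₒ = f·(1 + 1/m).
dₒ = 145 × (1 + 1/0.1) = 145 × 11.00000 ≈ 1595.000 mm.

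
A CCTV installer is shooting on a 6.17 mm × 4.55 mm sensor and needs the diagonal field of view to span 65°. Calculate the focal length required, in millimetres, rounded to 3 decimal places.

Sensor diagonal = √(6.17² + 4.55²) = √58.7714 ≈ 7.6663 mm.
From α = 2·arctan(d/2f) we get f = d / (2·tan(α/2)).
With d = 7.6663 mm and α/2 = 32.5°, tan(α/2) ≈ 0.63707, so f ≈ 7.6663 / 1.27414 ≈ 6.0168 mm.

6.017 mm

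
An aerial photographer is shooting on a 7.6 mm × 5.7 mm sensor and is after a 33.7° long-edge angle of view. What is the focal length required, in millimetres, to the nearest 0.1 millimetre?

From α = 2·arctan(w/2f) we get f = w / (2·tan(α/2)).
With w = 7.6 mm and α/2 = 16.85°, tan(α/2) ≈ 0.30287, so f ≈ 7.6 / 0.60574 ≈ 12.5466 mm.

12.5 mm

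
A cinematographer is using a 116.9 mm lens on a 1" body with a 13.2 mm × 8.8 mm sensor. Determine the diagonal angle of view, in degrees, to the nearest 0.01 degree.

Sensor diagonal = √(13.2² + 8.8²) = √251.6800 ≈ 15.8644 mm.
Angle of view α = 2·arctan(d/2f) with d = 15.8644 mm and f = 116.9 mm.
d/2f = 0.06785; arctan(0.06785) ≈ 3.8818°, so α ≈ 7.7637°.

7.76°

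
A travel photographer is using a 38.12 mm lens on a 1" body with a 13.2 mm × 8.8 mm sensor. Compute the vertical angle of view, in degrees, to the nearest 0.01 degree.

Angle of view α = 2·arctan(h/2f) with h = 8.8 mm and f = 38.12 mm.
h/2f = 0.11542; arctan(0.11542) ≈ 6.5842°, so α ≈ 13.1685°.

13.17°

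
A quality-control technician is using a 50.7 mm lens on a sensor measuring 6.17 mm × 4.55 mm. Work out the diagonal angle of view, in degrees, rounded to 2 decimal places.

8.65°

Sensor diagonal = √(6.17² + 4.55²) = √58.7714 ≈ 7.6663 mm.
Angle of view α = 2·arctan(d/2f) with d = 7.6663 mm and f = 50.7 mm.
d/2f = 0.07560; arctan(0.07560) ≈ 4.3236°, so α ≈ 8.6471°.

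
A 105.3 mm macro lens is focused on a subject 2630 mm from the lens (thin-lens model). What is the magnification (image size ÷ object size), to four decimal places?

Thin lens: 1/f = 1/dₒ + 1/dᵢ → 1/dᵢ = 1/105.3 − 1/2630 = 0.0091164 mm⁻¹, so dᵢ ≈ 109.6918 mm.
Magnification m = dᵢ/dₒ = 109.6918/2630 ≈ 0.04171.

0.0417×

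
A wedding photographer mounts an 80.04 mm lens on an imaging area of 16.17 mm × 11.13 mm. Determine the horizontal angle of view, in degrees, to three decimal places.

Angle of view α = 2·arctan(w/2f) with w = 16.17 mm and f = 80.04 mm.
w/2f = 0.10101; arctan(0.10101) ≈ 5.7680°, so α ≈ 11.5360°.

11.536°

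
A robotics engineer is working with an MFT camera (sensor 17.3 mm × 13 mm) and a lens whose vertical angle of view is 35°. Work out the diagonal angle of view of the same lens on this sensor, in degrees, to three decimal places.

From the vertical AOV: f = 13 / (2·tan(17.5°)) = 13 / 0.63060 ≈ 20.6154 mm.
Sensor diagonal = √(17.3² + 13²) = √468.2900 ≈ 21.6400 mm.
Diagonal AOV = 2·arctan(21.6400 / (2 × 20.6154)) = 2·arctan(0.52485) ≈ 55.3856°.

55.386°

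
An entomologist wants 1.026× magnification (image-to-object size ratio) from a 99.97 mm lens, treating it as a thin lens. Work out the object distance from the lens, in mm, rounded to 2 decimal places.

197.41 mm

With m = dᵢ/dₒ and 1/f = 1/dₒ + 1/dᵢ, substituting dᵢ = m·dₒ gives 1/f = (1 + 1/m)/dₒ, hence dₒ = f·(1 + 1/m).
dₒ = 99.97 × (1 + 1/1.026) = 99.97 × 1.97466 ≈ 197.407 mm.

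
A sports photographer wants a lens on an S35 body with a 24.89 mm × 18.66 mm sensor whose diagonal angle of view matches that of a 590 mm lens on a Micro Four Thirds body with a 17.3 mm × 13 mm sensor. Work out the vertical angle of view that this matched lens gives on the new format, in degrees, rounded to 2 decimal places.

1.26°

Sensor diagonal = √(17.3² + 13²) = √468.2900 ≈ 21.6400 mm.
Sensor diagonal = √(24.89² + 18.66²) = √967.7077 ≈ 31.1080 mm.
Equal diagonal AOV ⇒ f₂ = f₁ · 31.1080/21.6400 = 590 × 1.43752 ≈ 848.1383 mm.
Vertical AOV on the new format = 2·arctan(18.66 / (2 × 848.1383)) = 2·arctan(0.01100) ≈ 1.2605°.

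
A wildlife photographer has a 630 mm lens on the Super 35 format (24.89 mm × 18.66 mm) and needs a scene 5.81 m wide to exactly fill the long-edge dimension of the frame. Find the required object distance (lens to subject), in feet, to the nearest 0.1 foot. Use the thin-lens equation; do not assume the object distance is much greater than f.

484.5 ft

W: 5.81 m = 5810 mm.
Magnification m = w/W = dᵢ/dₒ; combined with 1/f = 1/dₒ + 1/dᵢ this gives dₒ = f·(1 + W/w).
dₒ = 630 mm × (1 + 5810/24.89) = 630 × 234.4271 ≈ 147689.060 mm = 147689.060/304.8 ft = 484.544 ft.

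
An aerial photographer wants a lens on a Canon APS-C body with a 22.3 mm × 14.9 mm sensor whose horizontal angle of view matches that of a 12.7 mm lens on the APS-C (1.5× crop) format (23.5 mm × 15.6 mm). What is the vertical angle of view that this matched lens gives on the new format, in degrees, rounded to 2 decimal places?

Equal horizontal AOV ⇒ f₂ = f₁ · 22.3/23.5 = 12.7 × 0.94894 ≈ 12.0515 mm.
Vertical AOV on the new format = 2·arctan(14.9 / (2 × 12.0515)) = 2·arctan(0.61818) ≈ 63.4471°.

63.45°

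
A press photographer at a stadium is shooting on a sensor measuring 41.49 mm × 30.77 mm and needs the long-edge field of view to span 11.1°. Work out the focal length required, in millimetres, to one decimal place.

213.5 mm

From α = 2·arctan(w/2f) we get f = w / (2·tan(α/2)).
With w = 41.49 mm and α/2 = 5.55°, tan(α/2) ≈ 0.09717, so f ≈ 41.49 / 0.19434 ≈ 213.4921 mm.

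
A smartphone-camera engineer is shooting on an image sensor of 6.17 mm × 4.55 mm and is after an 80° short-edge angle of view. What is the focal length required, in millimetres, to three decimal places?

From α = 2·arctan(h/2f) we get f = h / (2·tan(α/2)).
With h = 4.55 mm and α/2 = 40°, tan(α/2) ≈ 0.83910, so f ≈ 4.55 / 1.67820 ≈ 2.7112 mm.

2.711 mm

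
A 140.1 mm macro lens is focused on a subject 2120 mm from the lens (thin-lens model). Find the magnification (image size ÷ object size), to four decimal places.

0.0708×

Thin lens: 1/f = 1/dₒ + 1/dᵢ → 1/dᵢ = 1/140.1 − 1/2120 = 0.0066661 mm⁻¹, so dᵢ ≈ 150.0136 mm.
Magnification m = dᵢ/dₒ = 150.0136/2120 ≈ 0.07076.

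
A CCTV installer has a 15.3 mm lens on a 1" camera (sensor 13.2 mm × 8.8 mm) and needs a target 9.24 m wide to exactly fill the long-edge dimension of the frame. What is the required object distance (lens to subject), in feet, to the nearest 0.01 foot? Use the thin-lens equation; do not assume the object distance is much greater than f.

35.19 ft

W: 9.24 m = 9240 mm.
Magnification m = w/W = dᵢ/dₒ; combined with 1/f = 1/dₒ + 1/dᵢ this gives dₒ = f·(1 + W/w).
dₒ = 15.3 mm × (1 + 9240/13.2) = 15.3 × 701.0000 ≈ 10725.300 mm = 10725.300/304.8 ft = 35.188 ft.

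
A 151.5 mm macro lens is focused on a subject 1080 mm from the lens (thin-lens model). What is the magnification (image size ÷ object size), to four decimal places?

0.1632×

Thin lens: 1/f = 1/dₒ + 1/dᵢ → 1/dᵢ = 1/151.5 − 1/1080 = 0.0056747 mm⁻¹, so dᵢ ≈ 176.2197 mm.
Magnification m = dᵢ/dₒ = 176.2197/1080 ≈ 0.16317.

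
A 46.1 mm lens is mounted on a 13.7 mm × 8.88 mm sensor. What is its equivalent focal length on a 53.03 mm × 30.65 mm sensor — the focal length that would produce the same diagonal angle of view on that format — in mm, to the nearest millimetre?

Sensor diagonal = √(13.7² + 8.88²) = √266.5444 ≈ 16.3262 mm.
Sensor diagonal = √(53.03² + 30.65²) = √3751.6034 ≈ 61.2503 mm.
Equal angle of view means equal diagonal/f ratio, so f₂ = f₁ · (diagonal₂/diagonal₁) = 46.1 × 61.2503/16.3262.
f₂ = 46.1 × 3.75166 ≈ 172.952 mm.

173 mm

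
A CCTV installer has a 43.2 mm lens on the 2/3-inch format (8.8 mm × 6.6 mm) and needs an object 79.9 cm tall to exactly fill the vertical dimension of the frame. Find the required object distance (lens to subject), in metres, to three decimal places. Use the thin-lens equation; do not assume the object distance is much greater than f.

W: 79.9 cm = 799 mm.
Magnification m = h/W = dᵢ/dₒ; combined with 1/f = 1/dₒ + 1/dᵢ this gives dₒ = f·(1 + W/h).
dₒ = 43.2 mm × (1 + 799/6.6) = 43.2 × 122.0606 ≈ 5273.018 mm = 5.27302 m.

5.273 m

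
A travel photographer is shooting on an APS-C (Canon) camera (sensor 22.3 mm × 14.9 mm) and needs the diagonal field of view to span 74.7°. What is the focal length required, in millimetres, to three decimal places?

Sensor diagonal = √(22.3² + 14.9²) = √719.3000 ≈ 26.8198 mm.
From α = 2·arctan(d/2f) we get f = d / (2·tan(α/2)).
With d = 26.8198 mm and α/2 = 37.35°, tan(α/2) ≈ 0.76318, so f ≈ 26.8198 / 1.52635 ≈ 17.5712 mm.

17.571 mm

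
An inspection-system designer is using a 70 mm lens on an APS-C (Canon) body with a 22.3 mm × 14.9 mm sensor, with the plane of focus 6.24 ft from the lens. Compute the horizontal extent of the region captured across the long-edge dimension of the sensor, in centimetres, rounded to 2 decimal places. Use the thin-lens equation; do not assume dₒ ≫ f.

58.36 cm

dₒ: 6.24 ft × 304.8 mm/ft = 1901.95 mm.
Similar triangles through the lens centre give W/dₒ = w/dᵢ; with 1/f = 1/dₒ + 1/dᵢ this gives W = w·(dₒ − f)/f.
W = 22.3 mm × (1901.95 − 70) / 70 = 22.3 × 26.1707 ≈ 583.608 mm = 58.3608 cm.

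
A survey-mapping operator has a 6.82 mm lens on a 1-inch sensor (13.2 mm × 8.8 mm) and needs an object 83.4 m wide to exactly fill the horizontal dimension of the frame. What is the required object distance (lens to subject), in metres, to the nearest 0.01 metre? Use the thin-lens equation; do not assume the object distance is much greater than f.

W: 83.4 m = 83400 mm.
Magnification m = w/W = dᵢ/dₒ; combined with 1/f = 1/dₒ + 1/dᵢ this gives dₒ = f·(1 + W/w).
dₒ = 6.82 mm × (1 + 83400/13.2) = 6.82 × 6319.1818 ≈ 43096.820 mm = 43.0968 m.

43.10 m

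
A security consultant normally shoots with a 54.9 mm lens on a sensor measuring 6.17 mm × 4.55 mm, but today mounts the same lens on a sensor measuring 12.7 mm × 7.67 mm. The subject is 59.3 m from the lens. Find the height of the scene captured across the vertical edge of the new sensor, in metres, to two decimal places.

8.28 m

The focal length stays 54.9 mm; the relevant sensor dimension is now h = 7.67 mm. Object distance dₒ = 59.3 m = 59300 mm.
Thin-lens field height W = h·(dₒ − f)/f = 7.67 × (59300 − 54.9)/54.9 ≈ 8277.048 mm = 8.27705 m.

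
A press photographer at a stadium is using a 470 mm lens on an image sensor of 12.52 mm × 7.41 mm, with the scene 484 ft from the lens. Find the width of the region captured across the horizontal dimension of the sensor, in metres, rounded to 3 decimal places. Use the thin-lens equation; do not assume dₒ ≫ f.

dₒ: 484 ft × 304.8 mm/ft = 147523.20 mm.
Similar triangles through the lens centre give W/dₒ = w/dᵢ; with 1/f = 1/dₒ + 1/dᵢ this gives W = w·(dₒ − f)/f.
W = 12.52 mm × (147523 − 470) / 470 = 12.52 × 312.8791 ≈ 3917.247 mm = 3.91725 m.

3.917 m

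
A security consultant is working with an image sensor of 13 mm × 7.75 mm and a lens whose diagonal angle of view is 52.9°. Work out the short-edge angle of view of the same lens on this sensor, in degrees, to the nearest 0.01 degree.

Sensor diagonal = √(13² + 7.75²) = √229.0625 ≈ 15.1348 mm.
From the diagonal AOV: f = 15.1348 / (2·tan(26.45°)) = 15.1348 / 0.99498 ≈ 15.2111 mm.
Short-edge AOV = 2·arctan(7.75 / (2 × 15.2111)) = 2·arctan(0.25475) ≈ 28.5840°.

28.58°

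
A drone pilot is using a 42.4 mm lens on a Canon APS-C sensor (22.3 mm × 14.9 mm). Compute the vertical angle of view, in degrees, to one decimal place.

19.9°

Angle of view α = 2·arctan(h/2f) with h = 14.9 mm and f = 42.4 mm.
h/2f = 0.17571; arctan(0.17571) ≈ 9.9656°, so α ≈ 19.9312°.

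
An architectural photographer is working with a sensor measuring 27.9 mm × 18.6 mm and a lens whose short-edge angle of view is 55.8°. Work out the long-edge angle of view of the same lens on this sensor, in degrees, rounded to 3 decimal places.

76.914°

From the short-edge AOV: f = 18.6 / (2·tan(27.9°)) = 18.6 / 1.05895 ≈ 17.5646 mm.
Long-edge AOV = 2·arctan(27.9 / (2 × 17.5646)) = 2·arctan(0.79421) ≈ 76.9138°.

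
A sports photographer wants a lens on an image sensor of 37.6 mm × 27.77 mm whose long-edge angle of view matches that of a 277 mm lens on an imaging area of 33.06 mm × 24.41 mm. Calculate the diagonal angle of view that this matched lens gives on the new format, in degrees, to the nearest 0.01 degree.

Equal long-edge AOV ⇒ f₂ = f₁ · 37.6/33.06 = 277 × 1.13733 ≈ 315.0393 mm.
Sensor diagonal = √(37.6² + 27.77²) = √2184.9329 ≈ 46.7433 mm.
Diagonal AOV on the new format = 2·arctan(46.7433 / (2 × 315.0393)) = 2·arctan(0.07419) ≈ 8.4856°.

8.49°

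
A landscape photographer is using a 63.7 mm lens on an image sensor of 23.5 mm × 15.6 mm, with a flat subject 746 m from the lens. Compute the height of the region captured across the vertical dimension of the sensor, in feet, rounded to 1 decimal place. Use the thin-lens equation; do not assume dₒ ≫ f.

599.3 ft

dₒ: 746 m = 746000 mm.
Similar triangles through the lens centre give W/dₒ = h/dᵢ; with 1/f = 1/dₒ + 1/dᵢ this gives W = h·(dₒ − f)/f.
W = 15.6 mm × (746000 − 63.7) / 63.7 = 15.6 × 11710.1460 ≈ 182678.278 mm = 182678.278/304.8 ft = 599.338 ft.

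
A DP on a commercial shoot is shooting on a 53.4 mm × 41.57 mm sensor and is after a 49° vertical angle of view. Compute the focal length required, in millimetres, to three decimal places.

45.609 mm

From α = 2·arctan(h/2f) we get f = h / (2·tan(α/2)).
With h = 41.57 mm and α/2 = 24.5°, tan(α/2) ≈ 0.45573, so f ≈ 41.57 / 0.91145 ≈ 45.6085 mm.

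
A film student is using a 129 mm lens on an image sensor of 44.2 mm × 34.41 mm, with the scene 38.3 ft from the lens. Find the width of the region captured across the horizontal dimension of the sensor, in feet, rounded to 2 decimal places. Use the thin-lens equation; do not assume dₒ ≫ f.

dₒ: 38.3 ft × 304.8 mm/ft = 11673.84 mm.
Similar triangles through the lens centre give W/dₒ = w/dᵢ; with 1/f = 1/dₒ + 1/dᵢ this gives W = w·(dₒ − f)/f.
W = 44.2 mm × (11673.8 − 129) / 129 = 44.2 × 89.4949 ≈ 3955.674 mm = 3955.674/304.8 ft = 12.9779 ft.

12.98 ft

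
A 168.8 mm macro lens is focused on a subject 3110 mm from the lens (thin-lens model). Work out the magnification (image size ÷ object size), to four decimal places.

Thin lens: 1/f = 1/dₒ + 1/dᵢ → 1/dᵢ = 1/168.8 − 1/3110 = 0.0056026 mm⁻¹, so dᵢ ≈ 178.4877 mm.
Magnification m = dᵢ/dₒ = 178.4877/3110 ≈ 0.05739.

0.0574×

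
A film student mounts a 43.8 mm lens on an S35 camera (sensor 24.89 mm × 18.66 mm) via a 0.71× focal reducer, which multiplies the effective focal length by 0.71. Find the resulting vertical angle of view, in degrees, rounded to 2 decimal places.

33.40°

Effective focal length f = 43.8 × 0.71 = 31.098 mm.
α = 2·arctan(18.66 / (2 × 31.098)) = 2·arctan(0.30002) ≈ 33.4005°.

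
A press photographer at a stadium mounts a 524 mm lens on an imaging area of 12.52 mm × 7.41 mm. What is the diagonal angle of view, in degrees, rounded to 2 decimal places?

1.59°

Sensor diagonal = √(12.52² + 7.41²) = √211.6585 ≈ 14.5485 mm.
Angle of view α = 2·arctan(d/2f) with d = 14.5485 mm and f = 524 mm.
d/2f = 0.01388; arctan(0.01388) ≈ 0.7953°, so α ≈ 1.5907°.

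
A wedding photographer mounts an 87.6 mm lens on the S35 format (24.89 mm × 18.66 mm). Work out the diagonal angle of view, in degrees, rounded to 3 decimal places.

20.137°

Sensor diagonal = √(24.89² + 18.66²) = √967.7077 ≈ 31.1080 mm.
Angle of view α = 2·arctan(d/2f) with d = 31.1080 mm and f = 87.6 mm.
d/2f = 0.17756; arctan(0.17756) ≈ 10.0683°, so α ≈ 20.1367°.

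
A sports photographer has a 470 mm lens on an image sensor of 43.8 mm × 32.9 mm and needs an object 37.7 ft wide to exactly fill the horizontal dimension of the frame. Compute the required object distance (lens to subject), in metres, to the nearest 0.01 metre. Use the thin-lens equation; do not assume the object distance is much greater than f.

W: 37.7 ft × 304.8 mm/ft = 11490.96 mm.
Magnification m = w/W = dᵢ/dₒ; combined with 1/f = 1/dₒ + 1/dᵢ this gives dₒ = f·(1 + W/w).
dₒ = 470 mm × (1 + 11491/43.8) = 470 × 263.3507 ≈ 123774.818 mm = 123.775 m.

123.77 m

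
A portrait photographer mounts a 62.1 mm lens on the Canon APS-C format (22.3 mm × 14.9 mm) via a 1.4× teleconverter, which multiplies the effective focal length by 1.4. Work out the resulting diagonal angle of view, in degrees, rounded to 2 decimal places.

Effective focal length f = 62.1 × 1.4 = 86.94 mm.
Sensor diagonal = √(22.3² + 14.9²) = √719.3000 ≈ 26.8198 mm.
α = 2·arctan(26.820 / (2 × 86.94)) = 2·arctan(0.15424) ≈ 17.5367°.

17.54°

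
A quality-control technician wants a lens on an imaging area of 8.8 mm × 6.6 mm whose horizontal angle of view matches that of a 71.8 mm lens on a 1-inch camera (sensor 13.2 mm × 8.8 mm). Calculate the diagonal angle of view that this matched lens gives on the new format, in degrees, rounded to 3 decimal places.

13.109°

Equal horizontal AOV ⇒ f₂ = f₁ · 8.8/13.2 = 71.8 × 0.66667 ≈ 47.8667 mm.
Sensor diagonal = √(8.8² + 6.6²) = √121.0000 ≈ 11.0000 mm.
Diagonal AOV on the new format = 2·arctan(11.0000 / (2 × 47.8667)) = 2·arctan(0.11490) ≈ 13.1094°.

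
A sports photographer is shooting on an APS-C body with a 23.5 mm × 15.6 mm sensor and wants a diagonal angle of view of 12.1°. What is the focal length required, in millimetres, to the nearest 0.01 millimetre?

133.07 mm

Sensor diagonal = √(23.5² + 15.6²) = √795.6100 ≈ 28.2066 mm.
From α = 2·arctan(d/2f) we get f = d / (2·tan(α/2)).
With d = 28.2066 mm and α/2 = 6.05°, tan(α/2) ≈ 0.10599, so f ≈ 28.2066 / 0.21197 ≈ 133.0666 mm.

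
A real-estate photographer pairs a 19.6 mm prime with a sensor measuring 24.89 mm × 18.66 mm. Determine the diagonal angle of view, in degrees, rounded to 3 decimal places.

76.869°

Sensor diagonal = √(24.89² + 18.66²) = √967.7077 ≈ 31.1080 mm.
Angle of view α = 2·arctan(d/2f) with d = 31.1080 mm and f = 19.6 mm.
d/2f = 0.79357; arctan(0.79357) ≈ 38.4345°, so α ≈ 76.8690°.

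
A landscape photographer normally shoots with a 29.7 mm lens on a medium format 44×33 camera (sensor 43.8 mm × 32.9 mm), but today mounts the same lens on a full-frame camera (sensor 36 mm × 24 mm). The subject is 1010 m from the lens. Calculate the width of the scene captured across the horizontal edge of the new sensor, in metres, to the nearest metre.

1224 m

The focal length stays 29.7 mm; the relevant sensor dimension is now w = 36 mm. Object distance dₒ = 1010 m = 1.01e+06 mm.
Thin-lens field width W = w·(dₒ − f)/f = 36 × (1.01e+06 − 29.7)/29.7 ≈ 1224206.424 mm = 1224.21 m.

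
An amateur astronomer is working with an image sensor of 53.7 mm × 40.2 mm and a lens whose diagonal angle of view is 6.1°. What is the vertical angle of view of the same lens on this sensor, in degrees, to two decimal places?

3.66°

Sensor diagonal = √(53.7² + 40.2²) = √4499.7300 ≈ 67.0800 mm.
From the diagonal AOV: f = 67.0800 / (2·tan(3.05°)) = 67.0800 / 0.10657 ≈ 629.4707 mm.
Vertical AOV = 2·arctan(40.2 / (2 × 629.4707)) = 2·arctan(0.03193) ≈ 3.6578°.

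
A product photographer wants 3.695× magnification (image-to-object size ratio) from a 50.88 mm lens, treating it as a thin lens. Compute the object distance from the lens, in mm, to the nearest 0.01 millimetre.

64.65 mm

With m = dᵢ/dₒ and 1/f = 1/dₒ + 1/dᵢ, substituting dᵢ = m·dₒ gives 1/f = (1 + 1/m)/dₒ, hence dₒ = f·(1 + 1/m).
dₒ = 50.88 × (1 + 1/3.695) = 50.88 × 1.27064 ≈ 64.650 mm.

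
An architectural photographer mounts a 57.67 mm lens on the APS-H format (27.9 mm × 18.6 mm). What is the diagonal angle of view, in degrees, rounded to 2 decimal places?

32.42°

Sensor diagonal = √(27.9² + 18.6²) = √1124.3700 ≈ 33.5316 mm.
Angle of view α = 2·arctan(d/2f) with d = 33.5316 mm and f = 57.67 mm.
d/2f = 0.29072; arctan(0.29072) ≈ 16.2102°, so α ≈ 32.4204°.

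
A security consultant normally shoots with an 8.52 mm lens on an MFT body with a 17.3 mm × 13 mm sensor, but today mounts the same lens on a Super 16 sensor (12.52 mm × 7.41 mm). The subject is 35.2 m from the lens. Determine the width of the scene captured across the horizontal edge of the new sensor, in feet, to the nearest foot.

The focal length stays 8.52 mm; the relevant sensor dimension is now w = 12.52 mm. Object distance dₒ = 35.2 m = 35200 mm.
Thin-lens field width W = w·(dₒ − f)/f = 12.52 × (35200 − 8.52)/8.52 ≈ 51713.302 mm = 51713.302/304.8 ft = 169.663 ft.

170 ft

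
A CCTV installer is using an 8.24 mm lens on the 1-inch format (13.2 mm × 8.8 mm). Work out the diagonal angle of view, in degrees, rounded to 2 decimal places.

Sensor diagonal = √(13.2² + 8.8²) = √251.6800 ≈ 15.8644 mm.
Angle of view α = 2·arctan(d/2f) with d = 15.8644 mm and f = 8.24 mm.
d/2f = 0.96265; arctan(0.96265) ≈ 43.9097°, so α ≈ 87.8194°.

87.82°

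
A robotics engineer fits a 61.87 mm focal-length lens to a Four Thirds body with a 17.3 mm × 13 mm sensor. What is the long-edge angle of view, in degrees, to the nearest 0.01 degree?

15.92°

Angle of view α = 2·arctan(w/2f) with w = 17.3 mm and f = 61.87 mm.
w/2f = 0.13981; arctan(0.13981) ≈ 7.9589°, so α ≈ 15.9178°.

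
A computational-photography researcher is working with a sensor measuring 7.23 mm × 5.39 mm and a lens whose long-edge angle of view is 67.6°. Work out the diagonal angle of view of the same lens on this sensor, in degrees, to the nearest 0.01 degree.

79.72°

From the long-edge AOV: f = 7.23 / (2·tan(33.8°)) = 7.23 / 1.33888 ≈ 5.4000 mm.
Sensor diagonal = √(7.23² + 5.39²) = √81.3250 ≈ 9.0180 mm.
Diagonal AOV = 2·arctan(9.0180 / (2 × 5.4000)) = 2·arctan(0.83500) ≈ 79.7238°.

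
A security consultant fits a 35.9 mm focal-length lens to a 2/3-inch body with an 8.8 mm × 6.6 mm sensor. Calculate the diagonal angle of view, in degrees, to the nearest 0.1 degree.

Sensor diagonal = √(8.8² + 6.6²) = √121.0000 ≈ 11.0000 mm.
Angle of view α = 2·arctan(d/2f) with d = 11.0000 mm and f = 35.9 mm.
d/2f = 0.15320; arctan(0.15320) ≈ 8.7102°, so α ≈ 17.4204°.

17.4°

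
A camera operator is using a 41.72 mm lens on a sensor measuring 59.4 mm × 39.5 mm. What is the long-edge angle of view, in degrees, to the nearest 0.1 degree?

70.9°

Angle of view α = 2·arctan(w/2f) with w = 59.4 mm and f = 41.72 mm.
w/2f = 0.71189; arctan(0.71189) ≈ 35.4466°, so α ≈ 70.8933°.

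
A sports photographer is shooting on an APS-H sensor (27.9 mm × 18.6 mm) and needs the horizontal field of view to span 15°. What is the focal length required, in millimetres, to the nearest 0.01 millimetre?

From α = 2·arctan(w/2f) we get f = w / (2·tan(α/2)).
With w = 27.9 mm and α/2 = 7.5°, tan(α/2) ≈ 0.13165, so f ≈ 27.9 / 0.26330 ≈ 105.9608 mm.

105.96 mm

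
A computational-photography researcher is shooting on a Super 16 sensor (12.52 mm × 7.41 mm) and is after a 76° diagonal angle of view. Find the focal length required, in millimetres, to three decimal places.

Sensor diagonal = √(12.52² + 7.41²) = √211.6585 ≈ 14.5485 mm.
From α = 2·arctan(d/2f) we get f = d / (2·tan(α/2)).
With d = 14.5485 mm and α/2 = 38°, tan(α/2) ≈ 0.78129, so f ≈ 14.5485 / 1.56257 ≈ 9.3106 mm.

9.311 mm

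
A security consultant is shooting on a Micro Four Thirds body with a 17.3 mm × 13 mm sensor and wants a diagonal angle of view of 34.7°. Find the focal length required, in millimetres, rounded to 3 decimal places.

Sensor diagonal = √(17.3² + 13²) = √468.2900 ≈ 21.6400 mm.
From α = 2·arctan(d/2f) we get f = d / (2·tan(α/2)).
With d = 21.6400 mm and α/2 = 17.35°, tan(α/2) ≈ 0.31242, so f ≈ 21.6400 / 0.62485 ≈ 34.6326 mm.

34.633 mm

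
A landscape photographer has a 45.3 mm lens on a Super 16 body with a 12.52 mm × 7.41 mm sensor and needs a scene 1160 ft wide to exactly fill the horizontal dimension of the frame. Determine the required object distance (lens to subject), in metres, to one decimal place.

1279.3 m

W: 1160 ft × 304.8 mm/ft = 353567.99 mm.
Magnification m = w/W = dᵢ/dₒ; combined with 1/f = 1/dₒ + 1/dᵢ this gives dₒ = f·(1 + W/w).
dₒ = 45.3 mm × (1 + 353568/12.52) = 45.3 × 28241.2547 ≈ 1279328.837 mm = 1279.33 m.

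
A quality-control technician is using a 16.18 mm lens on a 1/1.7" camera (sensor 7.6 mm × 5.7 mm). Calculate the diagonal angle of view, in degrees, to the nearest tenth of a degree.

Sensor diagonal = √(7.6² + 5.7²) = √90.2500 ≈ 9.5000 mm.
Angle of view α = 2·arctan(d/2f) with d = 9.5000 mm and f = 16.18 mm.
d/2f = 0.29357; arctan(0.29357) ≈ 16.3608°, so α ≈ 32.7216°.

32.7°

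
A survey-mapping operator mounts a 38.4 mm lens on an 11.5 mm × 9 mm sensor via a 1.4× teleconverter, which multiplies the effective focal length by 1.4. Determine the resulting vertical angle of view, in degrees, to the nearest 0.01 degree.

Effective focal length f = 38.4 × 1.4 = 53.76 mm.
α = 2·arctan(9 / (2 × 53.76)) = 2·arctan(0.08371) ≈ 9.5696°.

9.57°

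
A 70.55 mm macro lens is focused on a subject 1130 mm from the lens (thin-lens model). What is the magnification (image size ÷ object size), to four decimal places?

0.0666×

Thin lens: 1/f = 1/dₒ + 1/dᵢ → 1/dᵢ = 1/70.55 − 1/1130 = 0.0132894 mm⁻¹, so dᵢ ≈ 75.2480 mm.
Magnification m = dᵢ/dₒ = 75.2480/1130 ≈ 0.06659.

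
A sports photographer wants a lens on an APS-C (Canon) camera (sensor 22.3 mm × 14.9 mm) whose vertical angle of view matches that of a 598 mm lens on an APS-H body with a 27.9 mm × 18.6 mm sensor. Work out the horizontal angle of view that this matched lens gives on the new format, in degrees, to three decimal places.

2.667°

Equal vertical AOV ⇒ f₂ = f₁ · 14.9/18.6 = 598 × 0.80108 ≈ 479.0430 mm.
Horizontal AOV on the new format = 2·arctan(22.3 / (2 × 479.0430)) = 2·arctan(0.02328) ≈ 2.6667°.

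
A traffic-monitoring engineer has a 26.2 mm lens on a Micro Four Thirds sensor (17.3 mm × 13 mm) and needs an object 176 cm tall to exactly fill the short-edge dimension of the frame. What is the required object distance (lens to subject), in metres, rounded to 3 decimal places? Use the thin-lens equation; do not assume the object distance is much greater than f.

W: 176 cm = 1760 mm.
Magnification m = h/W = dᵢ/dₒ; combined with 1/f = 1/dₒ + 1/dᵢ this gives dₒ = f·(1 + W/h).
dₒ = 26.2 mm × (1 + 1760/13) = 26.2 × 136.3846 ≈ 3573.277 mm = 3.57328 m.

3.573 m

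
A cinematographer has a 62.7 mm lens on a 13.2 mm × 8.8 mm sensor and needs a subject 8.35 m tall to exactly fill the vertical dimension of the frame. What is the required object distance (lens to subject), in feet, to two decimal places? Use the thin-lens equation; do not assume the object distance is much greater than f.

W: 8.35 m = 8350 mm.
Magnification m = h/W = dᵢ/dₒ; combined with 1/f = 1/dₒ + 1/dᵢ this gives dₒ = f·(1 + W/h).
dₒ = 62.7 mm × (1 + 8350/8.8) = 62.7 × 949.8636 ≈ 59556.450 mm = 59556.450/304.8 ft = 195.395 ft.

195.40 ft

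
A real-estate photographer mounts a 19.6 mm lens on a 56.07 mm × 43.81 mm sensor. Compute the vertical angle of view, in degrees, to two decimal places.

96.36°

Angle of view α = 2·arctan(h/2f) with h = 43.81 mm and f = 19.6 mm.
h/2f = 1.11760; arctan(1.11760) ≈ 48.1787°, so α ≈ 96.3574°.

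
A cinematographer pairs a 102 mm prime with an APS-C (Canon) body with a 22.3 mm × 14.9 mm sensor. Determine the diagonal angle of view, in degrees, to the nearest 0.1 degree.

15.0°

Sensor diagonal = √(22.3² + 14.9²) = √719.3000 ≈ 26.8198 mm.
Angle of view α = 2·arctan(d/2f) with d = 26.8198 mm and f = 102 mm.
d/2f = 0.13147; arctan(0.13147) ≈ 7.4897°, so α ≈ 14.9794°.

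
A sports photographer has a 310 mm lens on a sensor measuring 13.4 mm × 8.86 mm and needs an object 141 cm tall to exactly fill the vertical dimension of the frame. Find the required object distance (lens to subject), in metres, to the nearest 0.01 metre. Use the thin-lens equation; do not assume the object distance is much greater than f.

W: 141 cm = 1410 mm.
Magnification m = h/W = dᵢ/dₒ; combined with 1/f = 1/dₒ + 1/dᵢ this gives dₒ = f·(1 + W/h).
dₒ = 310 mm × (1 + 1410/8.86) = 310 × 160.1422 ≈ 49644.086 mm = 49.6441 m.

49.64 m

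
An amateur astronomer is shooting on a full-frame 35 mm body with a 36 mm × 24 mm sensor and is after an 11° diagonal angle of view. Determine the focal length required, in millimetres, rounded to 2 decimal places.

Sensor diagonal = √(36² + 24²) = √1872.0000 ≈ 43.2666 mm.
From α = 2·arctan(d/2f) we get f = d / (2·tan(α/2)).
With d = 43.2666 mm and α/2 = 5.5°, tan(α/2) ≈ 0.09629, so f ≈ 43.2666 / 0.19258 ≈ 224.6705 mm.

224.67 mm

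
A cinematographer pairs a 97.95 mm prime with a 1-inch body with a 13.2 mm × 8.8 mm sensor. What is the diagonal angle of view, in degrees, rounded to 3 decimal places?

9.260°

Sensor diagonal = √(13.2² + 8.8²) = √251.6800 ≈ 15.8644 mm.
Angle of view α = 2·arctan(d/2f) with d = 15.8644 mm and f = 97.95 mm.
d/2f = 0.08098; arctan(0.08098) ≈ 4.6298°, so α ≈ 9.2597°.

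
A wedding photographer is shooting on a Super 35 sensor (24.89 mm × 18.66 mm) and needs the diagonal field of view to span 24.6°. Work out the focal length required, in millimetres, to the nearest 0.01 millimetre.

Sensor diagonal = √(24.89² + 18.66²) = √967.7077 ≈ 31.1080 mm.
From α = 2·arctan(d/2f) we get f = d / (2·tan(α/2)).
With d = 31.1080 mm and α/2 = 12.3°, tan(α/2) ≈ 0.21804, so f ≈ 31.1080 / 0.43607 ≈ 71.3371 mm.

71.34 mm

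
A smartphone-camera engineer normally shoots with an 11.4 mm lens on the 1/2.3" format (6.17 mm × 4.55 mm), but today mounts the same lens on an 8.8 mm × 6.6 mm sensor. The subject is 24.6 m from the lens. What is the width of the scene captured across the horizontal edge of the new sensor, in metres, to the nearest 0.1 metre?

19.0 m

The focal length stays 11.4 mm; the relevant sensor dimension is now w = 8.8 mm. Object distance dₒ = 24.6 m = 24600 mm.
Thin-lens field width W = w·(dₒ − f)/f = 8.8 × (24600 − 11.4)/11.4 ≈ 18980.674 mm = 18.9807 m.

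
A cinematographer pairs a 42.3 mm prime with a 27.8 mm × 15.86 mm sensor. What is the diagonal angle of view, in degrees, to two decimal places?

Sensor diagonal = √(27.8² + 15.86²) = √1024.3796 ≈ 32.0059 mm.
Angle of view α = 2·arctan(d/2f) with d = 32.0059 mm and f = 42.3 mm.
d/2f = 0.37832; arctan(0.37832) ≈ 20.7227°, so α ≈ 41.4453°.

41.45°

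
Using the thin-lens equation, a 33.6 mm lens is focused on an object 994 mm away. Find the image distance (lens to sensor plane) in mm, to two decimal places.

34.78 mm

1/dᵢ = 1/f − 1/dₒ = 1/33.6 − 1/994 = 0.0287559 mm⁻¹.
dᵢ = 1/0.0287559 ≈ 34.7755 mm.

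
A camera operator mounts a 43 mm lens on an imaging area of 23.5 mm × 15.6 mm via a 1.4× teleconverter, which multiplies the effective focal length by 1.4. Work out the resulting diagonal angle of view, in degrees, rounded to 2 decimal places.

26.37°

Effective focal length f = 43 × 1.4 = 60.2 mm.
Sensor diagonal = √(23.5² + 15.6²) = √795.6100 ≈ 28.2066 mm.
α = 2·arctan(28.207 / (2 × 60.2)) = 2·arctan(0.23427) ≈ 26.3702°.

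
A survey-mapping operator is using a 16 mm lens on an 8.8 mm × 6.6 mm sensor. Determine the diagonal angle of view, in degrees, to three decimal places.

Sensor diagonal = √(8.8² + 6.6²) = √121.0000 ≈ 11.0000 mm.
Angle of view α = 2·arctan(d/2f) with d = 11.0000 mm and f = 16 mm.
d/2f = 0.34375; arctan(0.34375) ≈ 18.9704°, so α ≈ 37.9408°.

37.941°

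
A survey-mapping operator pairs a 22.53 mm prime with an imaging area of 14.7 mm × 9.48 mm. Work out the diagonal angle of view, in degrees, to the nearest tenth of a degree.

Sensor diagonal = √(14.7² + 9.48²) = √305.9604 ≈ 17.4917 mm.
Angle of view α = 2·arctan(d/2f) with d = 17.4917 mm and f = 22.53 mm.
d/2f = 0.38819; arctan(0.38819) ≈ 21.2156°, so α ≈ 42.4312°.

42.4°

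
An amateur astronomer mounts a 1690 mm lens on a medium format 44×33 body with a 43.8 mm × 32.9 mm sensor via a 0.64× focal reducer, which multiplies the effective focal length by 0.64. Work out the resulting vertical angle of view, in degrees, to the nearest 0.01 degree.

1.74°

Effective focal length f = 1690 × 0.64 = 1081.6 mm.
α = 2·arctan(32.9 / (2 × 1081.6)) = 2·arctan(0.01521) ≈ 1.7427°.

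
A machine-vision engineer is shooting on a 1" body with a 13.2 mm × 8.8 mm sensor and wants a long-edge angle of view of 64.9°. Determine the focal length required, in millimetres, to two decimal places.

10.38 mm

From α = 2·arctan(w/2f) we get f = w / (2·tan(α/2)).
With w = 13.2 mm and α/2 = 32.45°, tan(α/2) ≈ 0.63584, so f ≈ 13.2 / 1.27169 ≈ 10.3799 mm.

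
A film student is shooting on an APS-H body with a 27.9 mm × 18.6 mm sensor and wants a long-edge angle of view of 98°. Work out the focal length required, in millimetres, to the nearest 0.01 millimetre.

12.13 mm

From α = 2·arctan(w/2f) we get f = w / (2·tan(α/2)).
With w = 27.9 mm and α/2 = 49°, tan(α/2) ≈ 1.15037, so f ≈ 27.9 / 2.30074 ≈ 12.1265 mm.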